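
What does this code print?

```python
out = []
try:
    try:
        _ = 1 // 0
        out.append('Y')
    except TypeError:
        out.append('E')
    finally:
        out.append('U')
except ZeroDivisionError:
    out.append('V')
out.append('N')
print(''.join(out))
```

Execution trace: 'U' (finally) → 'V' (outer except ZeroDivisionError) → 'N' (after the try/except). Output: UVN

Answer: UVN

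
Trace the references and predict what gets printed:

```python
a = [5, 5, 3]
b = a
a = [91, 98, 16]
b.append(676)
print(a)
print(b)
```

Key concept: rebinding vs mutation: a is rebound to a new list, b still points at the original.
Step by step:
`a = [5, 5, 3]` → a = [5, 5, 3]
`b = a` → b = [5, 5, 3] (same object as a)
`a = [91, 98, 16]` → a = [91, 98, 16]
`b.append(676)` → b = [5, 5, 3, 676]
`print(a)` → prints [91, 98, 16]
`print(b)` → prints [5, 5, 3, 676]

Answer:
[91, 98, 16]
[5, 5, 3, 676]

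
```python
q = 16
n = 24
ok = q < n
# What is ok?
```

Trace:
`q = 16` → q = 16
`n = 24` → n = 24
`ok = q < n` → ok = True
So ok = True

Answer: True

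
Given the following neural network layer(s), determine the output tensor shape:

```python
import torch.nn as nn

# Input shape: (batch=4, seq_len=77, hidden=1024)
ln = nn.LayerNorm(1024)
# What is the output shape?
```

Input: (4, 77, 1024) -> Output: (4, 77, 1024)

Answer: (4, 77, 1024)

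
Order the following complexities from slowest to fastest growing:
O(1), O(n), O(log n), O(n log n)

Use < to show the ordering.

Ordered by growth rate: O(1) < O(log n) < O(n) < O(n log n)

Answer: O(1) < O(log n) < O(n) < O(n log n)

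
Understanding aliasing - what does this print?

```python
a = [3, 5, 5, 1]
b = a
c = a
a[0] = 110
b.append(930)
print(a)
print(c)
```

Key concept: multiple aliases.
Step by step:
`a = [3, 5, 5, 1]` → a = [3, 5, 5, 1]
`b = a` → b = [3, 5, 5, 1] (same object as a)
`c = a` → c = [3, 5, 5, 1] (same object as a, b)
`a[0] = 110` → a = [110, 5, 5, 1] (same object as b, c); b = [110, 5, 5, 1] (same object as a, c); c = [110, 5, 5, 1] (same object as a, b)
`b.append(930)` → a = [110, 5, 5, 1, 930] (same object as b, c); b = [110, 5, 5, 1, 930] (same object as a, c); c = [110, 5, 5, 1, 930] (same object as a, b)
`print(a)` → prints [110, 5, 5, 1, 930]
`print(c)` → prints [110, 5, 5, 1, 930]

Answer:
[110, 5, 5, 1, 930]
[110, 5, 5, 1, 930]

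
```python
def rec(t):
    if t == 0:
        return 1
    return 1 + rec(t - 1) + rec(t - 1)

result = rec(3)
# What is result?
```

rec(t) = 1 + 2·rec(t-1), rec(0)=1. Closed form: (1+1)·2^3 - 1 = 15.

Answer: 15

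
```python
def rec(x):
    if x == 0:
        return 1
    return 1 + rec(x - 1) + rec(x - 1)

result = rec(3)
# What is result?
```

rec(x) = 1 + 2·rec(x-1), rec(0)=1. Closed form: (1+1)·2^3 - 1 = 15.

Answer: 15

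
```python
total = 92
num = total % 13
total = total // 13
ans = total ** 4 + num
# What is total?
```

Trace:
`total = 92` → total = 92
`num = total % 13` → num = 1
`total = total // 13` → total = 7
`ans = total ** 4 + num` → ans = 2402
So total = 7

Answer: 7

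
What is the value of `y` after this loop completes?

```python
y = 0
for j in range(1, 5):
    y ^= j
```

XOR of 1 to 4
`y` takes the values: 0 → 1 → 3 → 0 → 4

Answer: 4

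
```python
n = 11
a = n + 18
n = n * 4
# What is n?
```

Trace:
`n = 11` → n = 11
`a = n + 18` → a = 29
`n = n * 4` → n = 44
So n = 44

Answer: 44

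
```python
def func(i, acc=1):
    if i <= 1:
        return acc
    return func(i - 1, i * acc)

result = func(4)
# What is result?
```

Accumulator trace (n, acc): (4, 1) -> (3, 4) -> (2, 12) -> (1, 24) -> return 24

Answer: 24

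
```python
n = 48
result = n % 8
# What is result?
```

Trace:
`n = 48` → n = 48
`result = n % 8` → result = 0
So result = 0

Answer: 0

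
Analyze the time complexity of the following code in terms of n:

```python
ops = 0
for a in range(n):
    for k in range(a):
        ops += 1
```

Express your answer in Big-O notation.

Each loop level contributes: n × n. Multiplying the contributions gives O(n^2).

Answer: O(n^2)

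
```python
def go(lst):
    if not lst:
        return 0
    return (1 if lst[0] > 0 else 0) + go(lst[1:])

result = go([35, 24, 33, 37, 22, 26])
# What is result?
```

Count of positive elements in [35, 24, 33, 37, 22, 26] = 6

Answer: 6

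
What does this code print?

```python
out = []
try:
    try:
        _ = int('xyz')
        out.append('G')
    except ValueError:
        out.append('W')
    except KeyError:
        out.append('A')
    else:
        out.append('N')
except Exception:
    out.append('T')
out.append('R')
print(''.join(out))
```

Execution trace: 'W' (inner except ValueError) → 'R' (after the try/except). Output: WR

Answer: WR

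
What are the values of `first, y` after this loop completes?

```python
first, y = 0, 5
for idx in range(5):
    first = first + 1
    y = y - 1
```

first goes 0→5, y goes 5→0
`first, y` takes the values: (0, 5) → (1, 5) → (1, 4) → (2, 4) → (2, 3) → (3, 3) → (3, 2) → (4, 2) → (4, 1) → (5, 1) → (5, 0)

Answer: 5, 0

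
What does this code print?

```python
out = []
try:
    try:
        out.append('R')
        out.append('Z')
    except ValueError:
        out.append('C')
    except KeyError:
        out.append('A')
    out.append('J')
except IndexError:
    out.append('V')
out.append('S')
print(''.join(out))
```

Execution trace: 'R' (inner try body) → 'Z' (inner try body, no exception) → 'J' (try body, no exception) → 'S' (after the try/except). Output: RZJS

Answer: RZJS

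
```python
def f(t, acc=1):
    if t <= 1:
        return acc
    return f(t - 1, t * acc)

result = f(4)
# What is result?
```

Accumulator trace (n, acc): (4, 1) -> (3, 4) -> (2, 12) -> (1, 24) -> return 24

Answer: 24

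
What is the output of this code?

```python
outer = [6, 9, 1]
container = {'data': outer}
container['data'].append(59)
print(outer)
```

Key concept: dict holds reference to list.
Step by step:
`outer = [6, 9, 1]` → outer = [6, 9, 1]
`container = {'data': outer}` → container = {'data': [6, 9, 1]}
`container['data'].append(59)` → outer = [6, 9, 1, 59]; container = {'data': [6, 9, 1, 59]}
`print(outer)` → prints [6, 9, 1, 59]

Answer: [6, 9, 1, 59]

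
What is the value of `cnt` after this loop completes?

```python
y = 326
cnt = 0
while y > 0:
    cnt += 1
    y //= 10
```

Count digits by repeated division by 10
`cnt` takes the values: 0 → 1 → 2 → 3

Answer: 3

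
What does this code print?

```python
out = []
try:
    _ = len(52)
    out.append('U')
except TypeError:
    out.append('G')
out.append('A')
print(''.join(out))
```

Execution trace: 'G' (except TypeError) → 'A' (after the try/except). Output: GA

Answer: GA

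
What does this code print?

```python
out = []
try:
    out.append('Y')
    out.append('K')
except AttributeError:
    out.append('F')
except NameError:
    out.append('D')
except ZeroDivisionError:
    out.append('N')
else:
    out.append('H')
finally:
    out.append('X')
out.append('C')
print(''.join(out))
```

Execution trace: 'Y' (try body) → 'K' (try body, no exception) → 'H' (else) → 'X' (finally) → 'C' (after the try/except). Output: YKHXC

Answer: YKHXC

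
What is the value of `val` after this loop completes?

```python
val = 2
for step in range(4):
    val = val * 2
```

Multiply by 2, 4 times: 2 * 2^4 = 32
`val` takes the values: 2 → 4 → 8 → 16 → 32

Answer: 32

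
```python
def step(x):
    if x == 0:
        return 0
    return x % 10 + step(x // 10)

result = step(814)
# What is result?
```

Sum of digits of 814: 4 + 1 + 8 = 13

Answer: 13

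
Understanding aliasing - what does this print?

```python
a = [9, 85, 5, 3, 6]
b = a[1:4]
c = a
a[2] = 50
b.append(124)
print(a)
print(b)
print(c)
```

Key concept: slice vs alias.
Step by step:
`a = [9, 85, 5, 3, 6]` → a = [9, 85, 5, 3, 6]
`b = a[1:4]` → b = [85, 5, 3]
`c = a` → c = [9, 85, 5, 3, 6] (same object as a)
`a[2] = 50` → a = [9, 85, 50, 3, 6] (same object as c); c = [9, 85, 50, 3, 6] (same object as a)
`b.append(124)` → b = [85, 5, 3, 124]
`print(a)` → prints [9, 85, 50, 3, 6]
`print(b)` → prints [85, 5, 3, 124]
`print(c)` → prints [9, 85, 50, 3, 6]

Answer:
[9, 85, 50, 3, 6]
[85, 5, 3, 124]
[9, 85, 50, 3, 6]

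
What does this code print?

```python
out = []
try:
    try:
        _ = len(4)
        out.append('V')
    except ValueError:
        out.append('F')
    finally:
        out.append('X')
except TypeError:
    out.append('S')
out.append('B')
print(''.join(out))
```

Execution trace: 'X' (inner finally) → 'S' (outer except TypeError) → 'B' (after the try/except). Output: XSB

Answer: XSB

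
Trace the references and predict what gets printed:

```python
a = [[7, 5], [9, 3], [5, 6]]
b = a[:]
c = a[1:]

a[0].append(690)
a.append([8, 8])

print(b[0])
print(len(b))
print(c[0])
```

Key concept: slice with nested mutation.
Step by step:
`a = [[7, 5], [9, 3], [5, 6]]` → a = [[7, 5], [9, 3], [5, 6]]
`b = a[:]` → b = [[7, 5], [9, 3], [5, 6]]
`c = a[1:]` → c = [[9, 3], [5, 6]]
`a[0].append(690)` → a = [[7, 5, 690], [9, 3], [5, 6]]; b = [[7, 5, 690], [9, 3], [5, 6]]
`a.append([8, 8])` → a = [[7, 5, 690], [9, 3], [5, 6], [8, 8]]
`print(b[0])` → prints [7, 5, 690]
`print(len(b))` → prints 3
`print(c[0])` → prints [9, 3]

Answer:
[7, 5, 690]
3
[9, 3]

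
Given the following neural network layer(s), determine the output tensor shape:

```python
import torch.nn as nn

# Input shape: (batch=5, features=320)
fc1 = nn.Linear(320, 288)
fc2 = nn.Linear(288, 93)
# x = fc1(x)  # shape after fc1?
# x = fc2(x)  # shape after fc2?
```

Input: (5, 320) -> after fc1: (5, 288) -> Output: (5, 93)

Answer: (5, 93)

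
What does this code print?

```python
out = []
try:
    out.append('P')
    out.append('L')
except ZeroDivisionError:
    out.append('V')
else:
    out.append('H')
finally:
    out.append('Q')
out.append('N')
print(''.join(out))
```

Execution trace: 'P' (try body) → 'L' (try body, no exception) → 'H' (else) → 'Q' (finally) → 'N' (after the try/except). Output: PLHQN

Answer: PLHQN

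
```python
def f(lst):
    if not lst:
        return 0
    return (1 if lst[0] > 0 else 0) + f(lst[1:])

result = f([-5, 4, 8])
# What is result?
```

Count of positive elements in [-5, 4, 8] = 2

Answer: 2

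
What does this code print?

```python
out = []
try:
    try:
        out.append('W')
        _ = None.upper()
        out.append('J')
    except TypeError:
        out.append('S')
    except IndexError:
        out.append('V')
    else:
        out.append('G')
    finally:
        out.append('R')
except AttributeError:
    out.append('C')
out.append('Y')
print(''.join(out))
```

Execution trace: 'W' (try body) → 'R' (finally) → 'C' (outer except AttributeError) → 'Y' (after the try/except). Output: WRCY

Answer: WRCY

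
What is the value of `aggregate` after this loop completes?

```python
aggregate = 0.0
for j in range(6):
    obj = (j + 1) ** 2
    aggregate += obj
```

Sum of squared losses 1² + 2² + ... + 6²
`aggregate` takes the values: 0.0 → 1.0 → 5.0 → 14.0 → 30.0 → 55.0 → 91.0

Answer: 91.0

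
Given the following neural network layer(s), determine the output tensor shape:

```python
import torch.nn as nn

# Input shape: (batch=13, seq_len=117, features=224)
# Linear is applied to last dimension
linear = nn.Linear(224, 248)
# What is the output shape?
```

Input: (13, 117, 224) -> Output: (13, 117, 248)

Answer: (13, 117, 248)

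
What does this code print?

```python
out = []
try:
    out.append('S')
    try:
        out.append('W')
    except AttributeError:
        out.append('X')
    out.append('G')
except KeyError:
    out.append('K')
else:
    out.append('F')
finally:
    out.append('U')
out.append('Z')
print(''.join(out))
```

Execution trace: 'S' (try body) → 'W' (inner try body, no exception) → 'G' (try body, no exception) → 'F' (else) → 'U' (finally) → 'Z' (after the try/except). Output: SWGFUZ

Answer: SWGFUZ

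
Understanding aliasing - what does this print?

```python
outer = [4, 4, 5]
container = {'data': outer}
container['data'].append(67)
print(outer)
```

Key concept: dict holds reference to list.
Step by step:
`outer = [4, 4, 5]` → outer = [4, 4, 5]
`container = {'data': outer}` → container = {'data': [4, 4, 5]}
`container['data'].append(67)` → outer = [4, 4, 5, 67]; container = {'data': [4, 4, 5, 67]}
`print(outer)` → prints [4, 4, 5, 67]

Answer: [4, 4, 5, 67]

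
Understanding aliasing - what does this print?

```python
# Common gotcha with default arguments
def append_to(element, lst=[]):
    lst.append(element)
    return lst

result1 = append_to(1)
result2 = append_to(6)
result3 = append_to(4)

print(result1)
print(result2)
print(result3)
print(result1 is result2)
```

Key concept: mutable default argument gotcha.
Step by step:
`result1 = append_to(1)` → result1 = [1]
`result2 = append_to(6)` → result1 = [1, 6] (same object as result2); result2 = [1, 6] (same object as result1)
`result3 = append_to(4)` → result1 = [1, 6, 4] (same object as result2, result3); result2 = [1, 6, 4] (same object as result1, result3); result3 = [1, 6, 4] (same object as result1, result2)
`print(result1)` → prints [1, 6, 4]
`print(result2)` → prints [1, 6, 4]
`print(result3)` → prints [1, 6, 4]
`print(result1 is result2)` → prints True

Answer:
[1, 6, 4]
[1, 6, 4]
[1, 6, 4]
True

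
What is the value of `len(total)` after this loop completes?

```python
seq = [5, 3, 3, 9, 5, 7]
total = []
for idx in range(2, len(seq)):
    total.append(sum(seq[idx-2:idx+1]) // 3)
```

Number of 3-element averages
`total` takes the values: [] → [3] → [3, 5] → [3, 5, 5] → [3, 5, 5, 7]
So `len(total)` = 4

Answer: 4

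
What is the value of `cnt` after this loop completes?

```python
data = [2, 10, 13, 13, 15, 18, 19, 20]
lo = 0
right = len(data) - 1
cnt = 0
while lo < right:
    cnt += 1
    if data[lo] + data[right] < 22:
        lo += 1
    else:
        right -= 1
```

Steps to find pair summing to 22
`cnt` takes the values: 0 → 1 → 2 → 3 → 4 → 5 → 6 → 7

Answer: 7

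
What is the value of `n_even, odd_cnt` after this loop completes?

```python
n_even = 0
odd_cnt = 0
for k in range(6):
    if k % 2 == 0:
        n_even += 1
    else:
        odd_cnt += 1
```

Count evens and odds in range(6)
`n_even, odd_cnt` takes the values: (0, 0) → (1, 0) → (1, 1) → (2, 1) → (2, 2) → (3, 2) → (3, 3)

Answer: 3, 3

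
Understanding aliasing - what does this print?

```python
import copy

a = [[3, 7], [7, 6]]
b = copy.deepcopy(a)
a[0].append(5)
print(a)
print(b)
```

Key concept: deep copy is fully independent.
Step by step:
`a = [[3, 7], [7, 6]]` → a = [[3, 7], [7, 6]]
`b = copy.deepcopy(a)` → b = [[3, 7], [7, 6]]
`a[0].append(5)` → a = [[3, 7, 5], [7, 6]]
`print(a)` → prints [[3, 7, 5], [7, 6]]
`print(b)` → prints [[3, 7], [7, 6]]

Answer:
[[3, 7, 5], [7, 6]]
[[3, 7], [7, 6]]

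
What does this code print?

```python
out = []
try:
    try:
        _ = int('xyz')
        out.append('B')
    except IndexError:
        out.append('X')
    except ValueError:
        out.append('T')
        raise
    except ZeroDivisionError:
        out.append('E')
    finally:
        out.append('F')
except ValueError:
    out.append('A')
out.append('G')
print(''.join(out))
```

Execution trace: 'T' (inner except ValueError) → 'F' (inner finally) → 'A' (outer except ValueError) → 'G' (after the try/except). Output: TFAG

Answer: TFAG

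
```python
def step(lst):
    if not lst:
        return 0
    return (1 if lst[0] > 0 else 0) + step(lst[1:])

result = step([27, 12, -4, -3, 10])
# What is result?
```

Count of positive elements in [27, 12, -4, -3, 10] = 3

Answer: 3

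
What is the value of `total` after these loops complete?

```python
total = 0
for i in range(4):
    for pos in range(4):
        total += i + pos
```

Sum of all i+pos for i,pos in 4x4
`total` takes the values: 0 → 1 → 3 → 6 → 7 → 9 → 12 → 16 → 18 → 21 → 25 → 30 → 33 → 37 → 42 → 48

Answer: 48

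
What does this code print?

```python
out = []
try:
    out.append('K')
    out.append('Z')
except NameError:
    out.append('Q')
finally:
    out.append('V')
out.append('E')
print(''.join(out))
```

Execution trace: 'K' (try body) → 'Z' (try body, no exception) → 'V' (finally) → 'E' (after the try/except). Output: KZVE

Answer: KZVE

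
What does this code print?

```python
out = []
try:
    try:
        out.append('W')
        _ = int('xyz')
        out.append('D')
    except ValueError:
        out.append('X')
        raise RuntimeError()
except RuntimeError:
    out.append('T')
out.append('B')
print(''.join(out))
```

Execution trace: 'W' (inner try body) → 'X' (inner except ValueError) → 'T' (outer except RuntimeError) → 'B' (after the try/except). Output: WXTB

Answer: WXTB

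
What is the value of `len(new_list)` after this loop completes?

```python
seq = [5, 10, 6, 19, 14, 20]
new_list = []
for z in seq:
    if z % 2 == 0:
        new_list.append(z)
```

Count even numbers in [5, 10, 6, 19, 14, 20]
`new_list` takes the values: [] → [10] → [10, 6] → [10, 6, 14] → [10, 6, 14, 20]
So `len(new_list)` = 4

Answer: 4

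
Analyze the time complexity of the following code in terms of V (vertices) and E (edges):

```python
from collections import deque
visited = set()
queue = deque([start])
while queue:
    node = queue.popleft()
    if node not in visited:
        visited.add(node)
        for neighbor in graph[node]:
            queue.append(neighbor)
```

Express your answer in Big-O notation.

This is Breadth-first search on a graph. Time complexity: O(V + E).

Answer: O(V + E)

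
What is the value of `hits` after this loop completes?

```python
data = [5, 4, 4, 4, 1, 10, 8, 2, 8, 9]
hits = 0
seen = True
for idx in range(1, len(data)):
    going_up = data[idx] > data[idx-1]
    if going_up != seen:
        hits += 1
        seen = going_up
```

Count direction changes in [5, 4, 4, 4, 1, 10, 8, 2, 8, 9]
`hits` takes the values: 0 → 1 → 2 → 3 → 4

Answer: 4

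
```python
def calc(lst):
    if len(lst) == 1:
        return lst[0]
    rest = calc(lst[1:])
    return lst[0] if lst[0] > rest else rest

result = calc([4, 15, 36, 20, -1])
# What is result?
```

Recursive max over [4, 15, 36, 20, -1] = 36

Answer: 36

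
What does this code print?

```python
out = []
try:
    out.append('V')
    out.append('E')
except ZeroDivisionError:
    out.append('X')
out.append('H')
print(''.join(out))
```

Execution trace: 'V' (try body) → 'E' (try body, no exception) → 'H' (after the try/except). Output: VEH

Answer: VEH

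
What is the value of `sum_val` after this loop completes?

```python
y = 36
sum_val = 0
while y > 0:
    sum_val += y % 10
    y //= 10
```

Sum digits of 36
`sum_val` takes the values: 0 → 6 → 9

Answer: 9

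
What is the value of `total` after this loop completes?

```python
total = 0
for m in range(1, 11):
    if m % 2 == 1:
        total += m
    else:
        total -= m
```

Add odd, subtract even
`total` takes the values: 0 → 1 → -1 → 2 → -2 → 3 → -3 → 4 → -4 → 5 → -5

Answer: -5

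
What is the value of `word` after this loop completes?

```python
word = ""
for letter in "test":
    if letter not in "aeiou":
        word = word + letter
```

Remove vowels from 'test'
`word` takes the values: "" → "t" → "ts" → "tst"

Answer: "tst"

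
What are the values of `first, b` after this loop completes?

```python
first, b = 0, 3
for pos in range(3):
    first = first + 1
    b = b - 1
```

first goes 0→3, b goes 3→0
`first, b` takes the values: (0, 3) → (1, 3) → (1, 2) → (2, 2) → (2, 1) → (3, 1) → (3, 0)

Answer: 3, 0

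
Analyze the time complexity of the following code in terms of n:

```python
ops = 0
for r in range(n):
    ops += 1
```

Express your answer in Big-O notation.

Each loop level contributes: n. Multiplying the contributions gives O(n).

Answer: O(n)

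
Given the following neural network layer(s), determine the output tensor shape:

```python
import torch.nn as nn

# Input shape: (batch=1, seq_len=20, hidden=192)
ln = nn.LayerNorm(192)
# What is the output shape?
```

Input: (1, 20, 192) -> Output: (1, 20, 192)

Answer: (1, 20, 192)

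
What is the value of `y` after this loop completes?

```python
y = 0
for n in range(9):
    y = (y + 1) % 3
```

Increment mod 3, 9 times = 0
`y` takes the values: 0 → 1 → 2 → 0 → 1 → 2 → 0 → 1 → 2 → 0

Answer: 0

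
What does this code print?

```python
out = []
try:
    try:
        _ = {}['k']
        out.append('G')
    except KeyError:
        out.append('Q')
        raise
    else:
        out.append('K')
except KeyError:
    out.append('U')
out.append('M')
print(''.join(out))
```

Execution trace: 'Q' (except KeyError) → 'U' (outer except KeyError) → 'M' (after the try/except). Output: QUM

Answer: QUM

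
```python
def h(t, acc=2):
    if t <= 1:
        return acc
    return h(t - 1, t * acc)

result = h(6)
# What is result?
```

Accumulator trace (n, acc): (6, 2) -> (5, 12) -> (4, 60) -> (3, 240) -> (2, 720) -> (1, 1440) -> return 1440

Answer: 1440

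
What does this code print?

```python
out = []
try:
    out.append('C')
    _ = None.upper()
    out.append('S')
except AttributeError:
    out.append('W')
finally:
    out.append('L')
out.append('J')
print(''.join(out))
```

Execution trace: 'C' (try body) → 'W' (except AttributeError) → 'L' (finally) → 'J' (after the try/except). Output: CWLJ

Answer: CWLJ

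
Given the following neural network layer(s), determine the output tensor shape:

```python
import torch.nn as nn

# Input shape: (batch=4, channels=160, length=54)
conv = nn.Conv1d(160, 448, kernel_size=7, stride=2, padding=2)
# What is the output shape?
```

Input: (4, 160, 54) -> Output: (4, 448, 26)

Answer: (4, 448, 26)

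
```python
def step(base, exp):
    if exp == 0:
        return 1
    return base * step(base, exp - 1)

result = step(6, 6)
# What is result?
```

step(6, 6) = 6 * 6 * 6 * 6 * 6 * 6 = 46656

Answer: 46656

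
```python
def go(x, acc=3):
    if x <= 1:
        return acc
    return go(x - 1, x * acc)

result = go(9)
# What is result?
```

Accumulator trace (n, acc): (9, 3) -> (8, 27) -> (7, 216) -> (6, 1512) -> (5, 9072) -> (4, 45360) -> (3, 181440) -> (2, 544320) -> (1, 1088640) -> return 1088640

Answer: 1088640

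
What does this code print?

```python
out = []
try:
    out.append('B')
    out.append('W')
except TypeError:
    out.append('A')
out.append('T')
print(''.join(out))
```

Execution trace: 'B' (try body) → 'W' (try body, no exception) → 'T' (after the try/except). Output: BWT

Answer: BWT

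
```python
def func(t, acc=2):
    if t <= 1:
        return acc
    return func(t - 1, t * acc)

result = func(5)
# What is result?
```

Accumulator trace (n, acc): (5, 2) -> (4, 10) -> (3, 40) -> (2, 120) -> (1, 240) -> return 240

Answer: 240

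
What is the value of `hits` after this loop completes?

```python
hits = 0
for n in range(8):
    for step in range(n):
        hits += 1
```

Triangle number: 0+1+2+...+7
`hits` takes the values: 0 → 1 → 2 → 3 → 4 → 5 → 6 → 7 → 8 → 9 → 10 → 11 → 12 → 13 → 14 → 15 → 16 → 17 → 18 → 19 → 20 → 21 → 22 → 23 → 24 → 25 → 26 → 27 → 28

Answer: 28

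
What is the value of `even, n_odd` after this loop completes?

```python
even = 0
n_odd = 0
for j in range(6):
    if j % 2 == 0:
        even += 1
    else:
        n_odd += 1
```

Count evens and odds in range(6)
`even, n_odd` takes the values: (0, 0) → (1, 0) → (1, 1) → (2, 1) → (2, 2) → (3, 2) → (3, 3)

Answer: 3, 3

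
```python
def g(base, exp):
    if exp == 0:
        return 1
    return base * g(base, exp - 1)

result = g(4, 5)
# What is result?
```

g(4, 5) = 4 * 4 * 4 * 4 * 4 = 1024

Answer: 1024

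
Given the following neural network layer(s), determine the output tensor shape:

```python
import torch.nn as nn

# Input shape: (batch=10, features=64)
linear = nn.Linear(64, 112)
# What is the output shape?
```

Input: (10, 64) -> Output: (10, 112)

Answer: (10, 112)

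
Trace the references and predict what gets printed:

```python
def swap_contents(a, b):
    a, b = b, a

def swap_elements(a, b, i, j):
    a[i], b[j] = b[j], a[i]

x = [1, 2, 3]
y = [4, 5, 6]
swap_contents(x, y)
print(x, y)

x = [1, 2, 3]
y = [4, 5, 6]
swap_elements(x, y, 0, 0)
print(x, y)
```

Key concept: parameter rebinding vs mutation.
Step by step:
`x = [1, 2, 3]` → x = [1, 2, 3]
`y = [4, 5, 6]` → y = [4, 5, 6]
`swap_contents(x, y)` → no visible change to tracked variables
`print(x, y)` → prints [1, 2, 3] [4, 5, 6]
`x = [1, 2, 3]` → x = [1, 2, 3]
`y = [4, 5, 6]` → y = [4, 5, 6]
`swap_elements(x, y, 0, 0)` → x = [4, 2, 3]; y = [1, 5, 6]
`print(x, y)` → prints [4, 2, 3] [1, 5, 6]

Answer:
[1, 2, 3] [4, 5, 6]
[4, 2, 3] [1, 5, 6]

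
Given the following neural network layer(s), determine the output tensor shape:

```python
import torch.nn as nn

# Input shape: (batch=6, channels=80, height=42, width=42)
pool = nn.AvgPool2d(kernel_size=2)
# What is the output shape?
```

Input: (6, 80, 42, 42) -> Output: (6, 80, 21, 21)

Answer: (6, 80, 21, 21)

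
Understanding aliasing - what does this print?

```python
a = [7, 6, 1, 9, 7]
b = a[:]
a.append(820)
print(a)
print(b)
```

Key concept: slice [:] creates copy.
Step by step:
`a = [7, 6, 1, 9, 7]` → a = [7, 6, 1, 9, 7]
`b = a[:]` → b = [7, 6, 1, 9, 7]
`a.append(820)` → a = [7, 6, 1, 9, 7, 820]
`print(a)` → prints [7, 6, 1, 9, 7, 820]
`print(b)` → prints [7, 6, 1, 9, 7]

Answer:
[7, 6, 1, 9, 7, 820]
[7, 6, 1, 9, 7]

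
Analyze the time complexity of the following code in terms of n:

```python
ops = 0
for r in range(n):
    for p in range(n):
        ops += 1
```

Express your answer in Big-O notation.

Each loop level contributes: n × n. Multiplying the contributions gives O(n^2).

Answer: O(n^2)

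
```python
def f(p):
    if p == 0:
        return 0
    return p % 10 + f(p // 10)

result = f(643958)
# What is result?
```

Sum of digits of 643958: 8 + 5 + 9 + 3 + 4 + 6 = 35

Answer: 35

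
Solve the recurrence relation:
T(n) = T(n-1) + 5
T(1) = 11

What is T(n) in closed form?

Unrolling: T(n) = T(1) + 5·(n-1) = 11 + 5(n-1) = 5n + 6.

Answer: T(n) = 5n + 6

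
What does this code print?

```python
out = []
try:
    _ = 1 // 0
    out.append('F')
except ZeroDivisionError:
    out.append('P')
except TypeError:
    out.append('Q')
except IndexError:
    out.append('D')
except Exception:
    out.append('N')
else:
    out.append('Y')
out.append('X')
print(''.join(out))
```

Execution trace: 'P' (except ZeroDivisionError) → 'X' (after the try/except). Output: PX

Answer: PX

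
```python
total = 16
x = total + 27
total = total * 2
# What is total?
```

Trace:
`total = 16` → total = 16
`x = total + 27` → x = 43
`total = total * 2` → total = 32
So total = 32

Answer: 32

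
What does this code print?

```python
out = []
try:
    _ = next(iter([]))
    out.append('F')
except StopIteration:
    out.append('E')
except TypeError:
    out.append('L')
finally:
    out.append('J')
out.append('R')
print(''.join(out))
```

Execution trace: 'E' (except StopIteration) → 'J' (finally) → 'R' (after the try/except). Output: EJR

Answer: EJR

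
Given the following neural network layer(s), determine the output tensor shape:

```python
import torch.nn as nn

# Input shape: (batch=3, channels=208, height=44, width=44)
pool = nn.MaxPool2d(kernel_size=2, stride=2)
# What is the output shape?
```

Input: (3, 208, 44, 44) -> Output: (3, 208, 22, 22)

Answer: (3, 208, 22, 22)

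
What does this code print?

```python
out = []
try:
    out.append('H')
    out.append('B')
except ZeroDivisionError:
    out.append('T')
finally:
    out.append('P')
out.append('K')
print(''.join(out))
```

Execution trace: 'H' (try body) → 'B' (try body, no exception) → 'P' (finally) → 'K' (after the try/except). Output: HBPK

Answer: HBPK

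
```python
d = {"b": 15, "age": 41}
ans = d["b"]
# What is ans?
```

Trace:
`d = {"b": 15, "age": 41}` → d = {'b': 15, 'age': 41}
`ans = d["b"]` → ans = 15
So ans = 15

Answer: 15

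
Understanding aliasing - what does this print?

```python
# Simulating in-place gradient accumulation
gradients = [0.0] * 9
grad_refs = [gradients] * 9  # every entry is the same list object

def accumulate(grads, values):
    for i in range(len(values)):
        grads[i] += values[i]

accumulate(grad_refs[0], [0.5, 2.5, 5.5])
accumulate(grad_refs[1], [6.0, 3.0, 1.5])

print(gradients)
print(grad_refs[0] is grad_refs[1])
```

Key concept: gradient accumulation aliasing.
Step by step:
`gradients = [0.0] * 9` → gradients = [0.0, 0.0, 0.0, 0.0, 0.0, 0.0, 0.0, 0.0, 0.0]
`grad_refs = [gradients] * 9` → grad_refs = [[0.0, 0.0, 0.0, 0.0, 0.0, 0.0, 0.0, 0.0, 0.0], [0.0, 0.0, 0.0, 0.0, 0.0, 0.0, 0.0, 0.0, 0.0], [0.0, 0.0, 0.0, 0.0, 0.0, 0.0, 0.0, 0.0, 0.0], [0.0, 0.0, 0.0, 0.0, 0.0, 0.0, 0.0, 0.0, 0.0], [0.0, 0.0, 0.0, 0.0, 0.0, 0.0, 0.0, 0.0, 0.0], [0.0, 0.0, 0.0, 0.0, 0.0, 0.0, 0.0, 0.0, 0.0], [0.0, 0.0, 0.0, 0.0, 0.0, 0.0, 0.0, 0.0, 0.0], [0.0, 0.0, 0.0, 0.0, 0.0, 0.0, 0.0, 0.0, 0.0], [0.0, 0.0, 0.0, 0.0, 0.0, 0.0, 0.0, 0.0, 0.0]]
`accumulate(grad_refs[0], [0.5, 2.5, 5.5])` → gradients = [0.5, 2.5, 5.5, 0.0, 0.0, 0.0, 0.0, 0.0, 0.0]; grad_refs = [[0.5, 2.5, 5.5, 0.0, 0.0, 0.0, 0.0, 0.0, 0.0], [0.5, 2.5, 5.5, 0.0, 0.0, 0.0, 0.0, 0.0, 0.0], [0.5, 2.5, 5.5, 0.0, 0.0, 0.0, 0.0, 0.0, 0.0], [0.5, 2.5, 5.5, 0.0, 0.0, 0.0, 0.0, 0.0, 0.0], [0.5, 2.5, 5.5, 0.0, 0.0, 0.0, 0.0, 0.0, 0.0], [0.5, 2.5, 5.5, 0.0, 0.0, 0.0, 0.0, 0.0, 0.0], [0.5, 2.5, 5.5, 0.0, 0.0, 0.0, 0.0, 0.0, 0.0], [0.5, 2.5, 5.5, 0.0, 0.0, 0.0, 0.0, 0.0, 0.0], [0.5, 2.5, 5.5, 0.0, 0.0, 0.0, 0.0, 0.0, 0.0]]
`accumulate(grad_refs[1], [6.0, 3.0, 1.5])` → gradients = [6.5, 5.5, 7.0, 0.0, 0.0, 0.0, 0.0, 0.0, 0.0]; grad_refs = [[6.5, 5.5, 7.0, 0.0, 0.0, 0.0, 0.0, 0.0, 0.0], [6.5, 5.5, 7.0, 0.0, 0.0, 0.0, 0.0, 0.0, 0.0], [6.5, 5.5, 7.0, 0.0, 0.0, 0.0, 0.0, 0.0, 0.0], [6.5, 5.5, 7.0, 0.0, 0.0, 0.0, 0.0, 0.0, 0.0], [6.5, 5.5, 7.0, 0.0, 0.0, 0.0, 0.0, 0.0, 0.0], [6.5, 5.5, 7.0, 0.0, 0.0, 0.0, 0.0, 0.0, 0.0], [6.5, 5.5, 7.0, 0.0, 0.0, 0.0, 0.0, 0.0, 0.0], [6.5, 5.5, 7.0, 0.0, 0.0, 0.0, 0.0, 0.0, 0.0], [6.5, 5.5, 7.0, 0.0, 0.0, 0.0, 0.0, 0.0, 0.0]]
`print(gradients)` → prints [6.5, 5.5, 7.0, 0.0, 0.0, 0.0, 0.0, 0.0, 0.0]
`print(grad_refs[0] is grad_refs[1])` → prints True

Answer:
[6.5, 5.5, 7.0, 0.0, 0.0, 0.0, 0.0, 0.0, 0.0]
True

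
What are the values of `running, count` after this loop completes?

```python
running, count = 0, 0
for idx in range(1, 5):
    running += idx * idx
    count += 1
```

Sum of squares and count
`running, count` takes the values: (0, 0) → (1, 0) → (1, 1) → (5, 1) → (5, 2) → (14, 2) → (14, 3) → (30, 3) → (30, 4)

Answer: 30, 4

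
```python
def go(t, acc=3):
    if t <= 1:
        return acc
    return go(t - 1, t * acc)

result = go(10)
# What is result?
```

Accumulator trace (n, acc): (10, 3) -> (9, 30) -> (8, 270) -> (7, 2160) -> (6, 15120) -> (5, 90720) -> (4, 453600) -> (3, 1814400) -> (2, 5443200) -> (1, 10886400) -> return 10886400

Answer: 10886400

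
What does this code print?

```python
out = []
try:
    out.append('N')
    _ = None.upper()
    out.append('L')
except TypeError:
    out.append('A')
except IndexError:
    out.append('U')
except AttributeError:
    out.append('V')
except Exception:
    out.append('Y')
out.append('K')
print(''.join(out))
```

Execution trace: 'N' (try body) → 'V' (except AttributeError) → 'K' (after the try/except). Output: NVK

Answer: NVK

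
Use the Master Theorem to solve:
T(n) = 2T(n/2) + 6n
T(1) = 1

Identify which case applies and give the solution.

a=2, b=2, f(n)=6n. log_2(2) = 1. Since c=1 = 1, Case 2 applies: T(n) = Θ(n^log_b(a) · log n) = O(n log n).

Answer: O(n log n) - Case 2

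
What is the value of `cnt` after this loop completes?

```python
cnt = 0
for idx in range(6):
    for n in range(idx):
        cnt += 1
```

Triangle number: 0+1+2+...+5
`cnt` takes the values: 0 → 1 → 2 → 3 → 4 → 5 → 6 → 7 → 8 → 9 → 10 → 11 → 12 → 13 → 14 → 15

Answer: 15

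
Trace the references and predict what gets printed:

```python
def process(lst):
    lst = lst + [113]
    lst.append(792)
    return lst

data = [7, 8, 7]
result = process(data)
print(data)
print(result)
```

Key concept: rebinding parameter vs mutation.
Step by step:
`data = [7, 8, 7]` → data = [7, 8, 7]
`result = process(data)` → result = [7, 8, 7, 113, 792]
`print(data)` → prints [7, 8, 7]
`print(result)` → prints [7, 8, 7, 113, 792]

Answer:
[7, 8, 7]
[7, 8, 7, 113, 792]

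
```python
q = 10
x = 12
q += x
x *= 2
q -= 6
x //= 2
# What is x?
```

Trace:
`q = 10` → q = 10
`x = 12` → x = 12
`q += x` → q = 22
`x *= 2` → x = 24
`q -= 6` → q = 16
`x //= 2` → x = 12
So x = 12

Answer: 12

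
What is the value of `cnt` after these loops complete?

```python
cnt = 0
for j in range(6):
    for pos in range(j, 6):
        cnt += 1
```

Upper triangle: 6 + 5 + ... + 1
`cnt` takes the values: 0 → 1 → 2 → 3 → 4 → 5 → 6 → 7 → 8 → 9 → 10 → 11 → 12 → 13 → 14 → 15 → 16 → 17 → 18 → 19 → 20 → 21

Answer: 21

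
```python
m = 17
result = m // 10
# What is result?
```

Trace:
`m = 17` → m = 17
`result = m // 10` → result = 1
So result = 1

Answer: 1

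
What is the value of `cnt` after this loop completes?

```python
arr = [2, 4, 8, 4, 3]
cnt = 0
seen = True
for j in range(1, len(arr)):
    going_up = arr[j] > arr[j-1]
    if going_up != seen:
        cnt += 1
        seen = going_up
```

Count direction changes in [2, 4, 8, 4, 3]
`cnt` takes the values: 0 → 1

Answer: 1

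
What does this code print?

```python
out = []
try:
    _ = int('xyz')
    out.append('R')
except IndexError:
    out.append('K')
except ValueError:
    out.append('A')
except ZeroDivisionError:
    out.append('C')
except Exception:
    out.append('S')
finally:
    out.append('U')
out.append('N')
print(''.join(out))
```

Execution trace: 'A' (except ValueError) → 'U' (finally) → 'N' (after the try/except). Output: AUN

Answer: AUN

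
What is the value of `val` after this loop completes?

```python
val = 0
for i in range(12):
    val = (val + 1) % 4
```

Increment mod 4, 12 times = 0
`val` takes the values: 0 → 1 → 2 → 3 → 0 → 1 → 2 → 3 → 0 → 1 → 2 → 3 → 0

Answer: 0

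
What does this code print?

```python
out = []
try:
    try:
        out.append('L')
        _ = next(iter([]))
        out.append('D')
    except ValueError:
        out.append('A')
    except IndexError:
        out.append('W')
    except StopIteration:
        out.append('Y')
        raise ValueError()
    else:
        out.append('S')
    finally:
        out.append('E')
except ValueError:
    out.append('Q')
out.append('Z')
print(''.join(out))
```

Execution trace: 'L' (inner try body) → 'Y' (inner except StopIteration) → 'E' (inner finally) → 'Q' (outer except ValueError) → 'Z' (after the try/except). Output: LYEQZ

Answer: LYEQZ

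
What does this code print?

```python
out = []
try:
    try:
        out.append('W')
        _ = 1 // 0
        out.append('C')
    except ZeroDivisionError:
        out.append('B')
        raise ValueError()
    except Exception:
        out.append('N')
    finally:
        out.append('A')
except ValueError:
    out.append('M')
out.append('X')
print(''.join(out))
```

Execution trace: 'W' (inner try body) → 'B' (inner except ZeroDivisionError) → 'A' (inner finally) → 'M' (outer except ValueError) → 'X' (after the try/except). Output: WBAMX

Answer: WBAMX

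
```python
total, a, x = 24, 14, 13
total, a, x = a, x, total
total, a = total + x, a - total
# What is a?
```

Trace:
`total, a, x = 24, 14, 13` → total = 24; a = 14; x = 13
`total, a, x = a, x, total` → total = 14; a = 13; x = 24
`total, a = total + x, a - total` → total = 38; a = -1
So a = -1

Answer: -1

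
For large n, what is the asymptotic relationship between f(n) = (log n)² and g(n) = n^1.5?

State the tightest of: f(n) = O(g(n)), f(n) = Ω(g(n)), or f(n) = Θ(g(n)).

(log n)² vs n^1.5: f(n) = O(g(n)) but not Ω(g(n)) — n^1.5 grows strictly faster than (log n)².

Answer: f(n) = O(g(n)) but not Ω(g(n)) — n^1.5 grows strictly faster than (log n)².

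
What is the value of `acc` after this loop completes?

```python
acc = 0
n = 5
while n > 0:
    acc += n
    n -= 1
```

Sum 5 down to 1
`acc` takes the values: 0 → 5 → 9 → 12 → 14 → 15

Answer: 15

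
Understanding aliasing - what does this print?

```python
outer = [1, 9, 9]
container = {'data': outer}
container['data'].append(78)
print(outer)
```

Key concept: dict holds reference to list.
Step by step:
`outer = [1, 9, 9]` → outer = [1, 9, 9]
`container = {'data': outer}` → container = {'data': [1, 9, 9]}
`container['data'].append(78)` → outer = [1, 9, 9, 78]; container = {'data': [1, 9, 9, 78]}
`print(outer)` → prints [1, 9, 9, 78]

Answer: [1, 9, 9, 78]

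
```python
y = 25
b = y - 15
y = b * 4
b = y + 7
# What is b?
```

Trace:
`y = 25` → y = 25
`b = y - 15` → b = 10
`y = b * 4` → y = 40
`b = y + 7` → b = 47
So b = 47

Answer: 47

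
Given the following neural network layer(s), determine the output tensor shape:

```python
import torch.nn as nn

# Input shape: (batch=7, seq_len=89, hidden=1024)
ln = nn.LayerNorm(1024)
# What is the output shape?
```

Input: (7, 89, 1024) -> Output: (7, 89, 1024)

Answer: (7, 89, 1024)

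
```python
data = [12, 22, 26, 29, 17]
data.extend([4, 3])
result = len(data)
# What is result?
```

Trace:
`data = [12, 22, 26, 29, 17]` → data = [12, 22, 26, 29, 17]
`data.extend([4, 3])` → data = [12, 22, 26, 29, 17, 4, 3]
`result = len(data)` → result = 7
So result = 7

Answer: 7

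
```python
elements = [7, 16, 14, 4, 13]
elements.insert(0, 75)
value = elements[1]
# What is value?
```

Trace:
`elements = [7, 16, 14, 4, 13]` → elements = [7, 16, 14, 4, 13]
`elements.insert(0, 75)` → elements = [75, 7, 16, 14, 4, 13]
`value = elements[1]` → value = 7
So value = 7

Answer: 7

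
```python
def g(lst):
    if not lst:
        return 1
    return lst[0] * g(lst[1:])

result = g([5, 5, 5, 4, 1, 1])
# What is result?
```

Product over [5, 5, 5, 4, 1, 1] = 5 * 5 * 5 * 4 * 1 * 1 = 500

Answer: 500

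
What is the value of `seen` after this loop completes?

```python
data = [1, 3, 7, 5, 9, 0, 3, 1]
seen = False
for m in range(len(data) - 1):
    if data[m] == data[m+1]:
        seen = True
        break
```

Check consecutive duplicates in [1, 3, 7, 5, 9, 0, 3, 1]
`seen` takes the values: False

Answer: False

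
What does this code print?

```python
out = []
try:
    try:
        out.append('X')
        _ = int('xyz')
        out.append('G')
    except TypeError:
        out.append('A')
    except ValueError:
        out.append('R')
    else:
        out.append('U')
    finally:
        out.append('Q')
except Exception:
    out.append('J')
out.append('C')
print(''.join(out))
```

Execution trace: 'X' (inner try body) → 'R' (inner except ValueError) → 'Q' (inner finally) → 'C' (after the try/except). Output: XRQC

Answer: XRQC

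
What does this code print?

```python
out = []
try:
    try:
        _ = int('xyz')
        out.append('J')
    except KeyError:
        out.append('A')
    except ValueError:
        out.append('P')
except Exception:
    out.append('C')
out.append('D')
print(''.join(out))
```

Execution trace: 'P' (inner except ValueError) → 'D' (after the try/except). Output: PD

Answer: PD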